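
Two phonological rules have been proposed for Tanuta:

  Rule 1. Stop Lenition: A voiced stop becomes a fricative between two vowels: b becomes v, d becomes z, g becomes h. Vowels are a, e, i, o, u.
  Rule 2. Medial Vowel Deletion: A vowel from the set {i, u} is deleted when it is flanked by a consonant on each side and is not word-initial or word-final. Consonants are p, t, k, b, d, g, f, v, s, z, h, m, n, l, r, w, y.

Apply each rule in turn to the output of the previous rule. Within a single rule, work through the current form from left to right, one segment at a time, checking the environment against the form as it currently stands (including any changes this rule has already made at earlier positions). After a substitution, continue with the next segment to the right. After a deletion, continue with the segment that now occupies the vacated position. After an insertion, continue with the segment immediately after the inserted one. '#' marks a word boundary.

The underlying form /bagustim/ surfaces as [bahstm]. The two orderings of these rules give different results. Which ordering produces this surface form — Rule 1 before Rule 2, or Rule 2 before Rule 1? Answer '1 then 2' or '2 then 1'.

Order 1 then 2:
  1 Stop Lenition: [bagustim] → [bahustim]
  2 Medial Vowel Deletion: [bahustim] → [bahstm]
  result: [bahstm]
Order 2 then 1:
  2 Medial Vowel Deletion: [bagustim] → [bagstm]
  1 Stop Lenition: no change — [bagstm]
  result: [bagstm]

1 then 2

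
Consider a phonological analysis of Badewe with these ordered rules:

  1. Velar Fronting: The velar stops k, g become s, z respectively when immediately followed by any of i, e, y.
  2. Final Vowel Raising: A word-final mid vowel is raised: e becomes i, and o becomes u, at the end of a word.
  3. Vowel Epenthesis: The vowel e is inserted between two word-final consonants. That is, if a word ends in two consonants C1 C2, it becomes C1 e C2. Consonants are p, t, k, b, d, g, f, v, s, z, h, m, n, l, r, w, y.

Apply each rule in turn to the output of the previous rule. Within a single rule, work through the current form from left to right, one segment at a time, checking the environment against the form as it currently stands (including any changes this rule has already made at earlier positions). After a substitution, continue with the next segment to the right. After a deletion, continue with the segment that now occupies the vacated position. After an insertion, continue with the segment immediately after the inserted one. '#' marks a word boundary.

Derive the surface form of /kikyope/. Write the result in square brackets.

1 Velar Fronting: [kikyope] → [sisyope]
2 Final Vowel Raising: [sisyope] → [sisyopi]
3 Vowel Epenthesis: no change — [sisyopi]

[sisyopi]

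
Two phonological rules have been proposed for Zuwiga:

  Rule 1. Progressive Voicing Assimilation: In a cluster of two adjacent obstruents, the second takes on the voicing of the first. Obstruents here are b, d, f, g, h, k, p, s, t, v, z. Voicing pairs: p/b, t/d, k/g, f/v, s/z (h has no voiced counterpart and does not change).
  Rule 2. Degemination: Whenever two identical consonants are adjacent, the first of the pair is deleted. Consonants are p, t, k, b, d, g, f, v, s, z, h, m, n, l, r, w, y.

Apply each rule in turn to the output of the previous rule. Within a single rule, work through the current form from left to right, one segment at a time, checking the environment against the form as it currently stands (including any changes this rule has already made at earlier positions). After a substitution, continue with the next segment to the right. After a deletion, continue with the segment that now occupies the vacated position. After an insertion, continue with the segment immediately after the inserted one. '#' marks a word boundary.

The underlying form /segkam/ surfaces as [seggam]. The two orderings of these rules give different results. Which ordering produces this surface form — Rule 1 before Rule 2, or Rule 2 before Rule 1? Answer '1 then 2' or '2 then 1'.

Order 1 then 2:
  1 Progressive Voicing Assimilation: [segkam] → [seggam]
  2 Degemination: [seggam] → [segam]
  result: [segam]
Order 2 then 1:
  2 Degemination: no change — [segkam]
  1 Progressive Voicing Assimilation: [segkam] → [seggam]
  result: [seggam]

2 then 1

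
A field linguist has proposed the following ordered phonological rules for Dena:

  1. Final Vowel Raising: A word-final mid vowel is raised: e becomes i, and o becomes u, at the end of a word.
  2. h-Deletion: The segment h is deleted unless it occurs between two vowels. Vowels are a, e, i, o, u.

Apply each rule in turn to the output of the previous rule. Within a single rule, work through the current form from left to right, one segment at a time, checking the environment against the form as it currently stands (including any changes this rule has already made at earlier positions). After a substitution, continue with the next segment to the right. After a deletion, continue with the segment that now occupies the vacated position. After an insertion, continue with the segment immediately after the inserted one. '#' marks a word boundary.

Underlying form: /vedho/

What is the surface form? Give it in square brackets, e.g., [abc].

1 Final Vowel Raising: [vedho] → [vedhu]
2 h-Deletion: [vedhu] → [vedu]

[vedu]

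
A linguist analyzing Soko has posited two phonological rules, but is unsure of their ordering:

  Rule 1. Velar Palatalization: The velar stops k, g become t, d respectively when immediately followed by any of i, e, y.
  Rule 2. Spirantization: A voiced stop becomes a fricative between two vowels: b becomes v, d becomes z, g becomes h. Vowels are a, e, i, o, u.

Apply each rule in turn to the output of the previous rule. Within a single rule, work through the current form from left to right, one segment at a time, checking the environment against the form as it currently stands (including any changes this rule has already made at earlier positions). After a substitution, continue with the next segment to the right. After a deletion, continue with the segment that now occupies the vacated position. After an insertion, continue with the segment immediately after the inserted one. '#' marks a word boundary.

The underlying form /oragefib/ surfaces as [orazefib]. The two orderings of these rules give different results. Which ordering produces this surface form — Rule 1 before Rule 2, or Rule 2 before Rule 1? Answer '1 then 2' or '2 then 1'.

1 then 2

Order 1 then 2:
  1 Velar Palatalization: [oragefib] → [oradefib]
  2 Spirantization: [oradefib] → [orazefib]
  result: [orazefib]
Order 2 then 1:
  2 Spirantization: [oragefib] → [orahefib]
  1 Velar Palatalization: no change — [orahefib]
  result: [orahefib]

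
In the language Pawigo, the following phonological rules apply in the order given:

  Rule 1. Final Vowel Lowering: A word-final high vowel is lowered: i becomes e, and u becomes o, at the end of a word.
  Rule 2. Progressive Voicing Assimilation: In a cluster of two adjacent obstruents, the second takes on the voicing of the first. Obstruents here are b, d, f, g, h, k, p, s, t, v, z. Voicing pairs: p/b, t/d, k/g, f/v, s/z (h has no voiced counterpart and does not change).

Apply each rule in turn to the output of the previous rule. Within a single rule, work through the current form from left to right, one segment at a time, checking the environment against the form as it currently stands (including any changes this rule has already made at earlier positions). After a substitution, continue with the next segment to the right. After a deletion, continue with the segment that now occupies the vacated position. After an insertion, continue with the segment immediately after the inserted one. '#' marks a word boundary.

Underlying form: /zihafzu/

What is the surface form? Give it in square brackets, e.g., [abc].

Rule 1 Final Vowel Lowering: [zihafzu] → [zihafzo]
Rule 2 Progressive Voicing Assimilation: [zihafzo] → [zihafso]

[zihafso]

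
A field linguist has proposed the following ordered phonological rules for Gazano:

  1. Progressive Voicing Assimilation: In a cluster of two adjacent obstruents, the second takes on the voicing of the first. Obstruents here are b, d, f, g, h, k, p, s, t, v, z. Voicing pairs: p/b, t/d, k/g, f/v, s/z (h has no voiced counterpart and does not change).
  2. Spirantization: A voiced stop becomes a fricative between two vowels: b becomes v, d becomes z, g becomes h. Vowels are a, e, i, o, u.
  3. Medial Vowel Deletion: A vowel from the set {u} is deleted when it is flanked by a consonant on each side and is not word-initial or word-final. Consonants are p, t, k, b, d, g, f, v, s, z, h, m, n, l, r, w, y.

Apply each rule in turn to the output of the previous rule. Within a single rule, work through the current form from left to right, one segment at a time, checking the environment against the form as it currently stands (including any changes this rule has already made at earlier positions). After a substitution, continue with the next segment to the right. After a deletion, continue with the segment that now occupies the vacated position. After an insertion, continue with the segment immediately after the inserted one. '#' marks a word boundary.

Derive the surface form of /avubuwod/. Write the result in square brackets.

1 Progressive Voicing Assimilation: no change — [avubuwod]
2 Spirantization: [avubuwod] → [avuvuwod]
3 Medial Vowel Deletion: [avuvuwod] → [avvwod]

[avvwod]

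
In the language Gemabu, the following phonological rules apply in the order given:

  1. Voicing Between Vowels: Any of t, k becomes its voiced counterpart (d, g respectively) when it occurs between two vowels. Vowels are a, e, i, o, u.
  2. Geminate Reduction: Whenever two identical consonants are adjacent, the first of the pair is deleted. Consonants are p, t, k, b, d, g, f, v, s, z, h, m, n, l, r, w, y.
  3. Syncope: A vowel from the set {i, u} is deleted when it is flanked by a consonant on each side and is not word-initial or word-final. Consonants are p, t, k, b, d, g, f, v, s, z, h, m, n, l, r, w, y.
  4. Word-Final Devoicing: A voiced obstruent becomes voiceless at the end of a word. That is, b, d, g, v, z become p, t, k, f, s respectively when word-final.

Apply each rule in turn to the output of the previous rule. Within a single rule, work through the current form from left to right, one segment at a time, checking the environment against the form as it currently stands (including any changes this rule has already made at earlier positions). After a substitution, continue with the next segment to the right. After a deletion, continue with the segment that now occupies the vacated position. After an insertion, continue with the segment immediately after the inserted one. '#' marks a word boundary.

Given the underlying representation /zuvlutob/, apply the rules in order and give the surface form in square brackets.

[zvldop]

1 Voicing Between Vowels: [zuvlutob] → [zuvludob]
2 Geminate Reduction: no change — [zuvludob]
3 Syncope: [zuvludob] → [zvldob]
4 Word-Final Devoicing: [zvldob] → [zvldop]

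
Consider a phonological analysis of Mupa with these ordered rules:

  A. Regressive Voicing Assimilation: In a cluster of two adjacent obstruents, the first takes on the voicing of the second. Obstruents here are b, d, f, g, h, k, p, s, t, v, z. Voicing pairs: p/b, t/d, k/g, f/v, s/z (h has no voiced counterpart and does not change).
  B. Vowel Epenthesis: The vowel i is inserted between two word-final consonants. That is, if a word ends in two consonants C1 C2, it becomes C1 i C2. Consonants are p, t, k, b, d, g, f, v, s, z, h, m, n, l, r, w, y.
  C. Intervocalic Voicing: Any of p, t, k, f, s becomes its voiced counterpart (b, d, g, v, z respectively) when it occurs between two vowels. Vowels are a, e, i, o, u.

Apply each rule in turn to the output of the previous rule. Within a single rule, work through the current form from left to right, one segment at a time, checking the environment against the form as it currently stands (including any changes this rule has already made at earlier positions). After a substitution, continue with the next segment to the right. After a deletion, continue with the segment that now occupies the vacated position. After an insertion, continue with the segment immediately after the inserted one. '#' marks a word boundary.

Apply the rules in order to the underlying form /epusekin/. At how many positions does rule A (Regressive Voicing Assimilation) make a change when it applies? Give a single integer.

0

A Regressive Voicing Assimilation: no change — [epusekin]
B Vowel Epenthesis: no change — [epusekin]
C Intervocalic Voicing: [epusekin] → [ebuzegin]
Rule A changed 0 position(s).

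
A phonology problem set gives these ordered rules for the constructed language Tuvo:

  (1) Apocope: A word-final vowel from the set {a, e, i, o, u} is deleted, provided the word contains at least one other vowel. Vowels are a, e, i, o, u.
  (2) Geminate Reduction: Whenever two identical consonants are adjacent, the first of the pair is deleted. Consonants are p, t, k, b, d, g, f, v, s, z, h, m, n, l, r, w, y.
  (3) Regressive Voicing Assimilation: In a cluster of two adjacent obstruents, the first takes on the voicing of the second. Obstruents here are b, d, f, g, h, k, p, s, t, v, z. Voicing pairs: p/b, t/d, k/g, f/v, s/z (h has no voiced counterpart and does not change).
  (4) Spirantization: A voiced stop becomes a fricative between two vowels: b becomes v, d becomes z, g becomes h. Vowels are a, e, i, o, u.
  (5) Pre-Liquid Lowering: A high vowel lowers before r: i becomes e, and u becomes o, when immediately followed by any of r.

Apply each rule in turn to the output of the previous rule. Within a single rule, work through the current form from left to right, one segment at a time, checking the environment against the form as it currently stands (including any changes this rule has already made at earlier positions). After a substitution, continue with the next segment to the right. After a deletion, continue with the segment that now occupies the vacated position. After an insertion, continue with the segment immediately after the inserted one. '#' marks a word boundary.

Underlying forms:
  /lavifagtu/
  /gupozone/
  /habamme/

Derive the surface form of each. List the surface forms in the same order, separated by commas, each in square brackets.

/lavifagtu/:
  (1) Apocope: [lavifagtu] → [lavifagt]
  (2) Geminate Reduction: no change — [lavifagt]
  (3) Regressive Voicing Assimilation: [lavifagt] → [lavifakt]
  (4) Spirantization: no change — [lavifakt]
  (5) Pre-Liquid Lowering: no change — [lavifakt]
/gupozone/:
  (1) Apocope: [gupozone] → [gupozon]
  (2) Geminate Reduction: no change — [gupozon]
  (3) Regressive Voicing Assimilation: no change — [gupozon]
  (4) Spirantization: no change — [gupozon]
  (5) Pre-Liquid Lowering: no change — [gupozon]
/habamme/:
  (1) Apocope: [habamme] → [habamm]
  (2) Geminate Reduction: [habamm] → [habam]
  (3) Regressive Voicing Assimilation: no change — [habam]
  (4) Spirantization: [habam] → [havam]
  (5) Pre-Liquid Lowering: no change — [havam]

[lavifakt], [gupozon], [havam]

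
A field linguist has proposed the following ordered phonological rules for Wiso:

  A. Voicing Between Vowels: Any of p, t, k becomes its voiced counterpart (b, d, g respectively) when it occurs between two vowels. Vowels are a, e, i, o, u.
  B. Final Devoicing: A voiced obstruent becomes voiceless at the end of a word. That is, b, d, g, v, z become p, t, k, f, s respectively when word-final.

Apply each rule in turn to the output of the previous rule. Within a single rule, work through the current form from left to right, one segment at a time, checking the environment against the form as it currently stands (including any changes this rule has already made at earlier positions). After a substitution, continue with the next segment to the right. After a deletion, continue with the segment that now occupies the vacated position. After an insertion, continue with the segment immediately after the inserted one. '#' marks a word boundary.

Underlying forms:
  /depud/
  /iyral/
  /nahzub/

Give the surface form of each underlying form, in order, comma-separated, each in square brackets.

[debut], [iyral], [nahzup]

/depud/:
  A Voicing Between Vowels: [depud] → [debud]
  B Final Devoicing: [debud] → [debut]
/iyral/:
  A Voicing Between Vowels: no change — [iyral]
  B Final Devoicing: no change — [iyral]
/nahzub/:
  A Voicing Between Vowels: no change — [nahzub]
  B Final Devoicing: [nahzub] → [nahzup]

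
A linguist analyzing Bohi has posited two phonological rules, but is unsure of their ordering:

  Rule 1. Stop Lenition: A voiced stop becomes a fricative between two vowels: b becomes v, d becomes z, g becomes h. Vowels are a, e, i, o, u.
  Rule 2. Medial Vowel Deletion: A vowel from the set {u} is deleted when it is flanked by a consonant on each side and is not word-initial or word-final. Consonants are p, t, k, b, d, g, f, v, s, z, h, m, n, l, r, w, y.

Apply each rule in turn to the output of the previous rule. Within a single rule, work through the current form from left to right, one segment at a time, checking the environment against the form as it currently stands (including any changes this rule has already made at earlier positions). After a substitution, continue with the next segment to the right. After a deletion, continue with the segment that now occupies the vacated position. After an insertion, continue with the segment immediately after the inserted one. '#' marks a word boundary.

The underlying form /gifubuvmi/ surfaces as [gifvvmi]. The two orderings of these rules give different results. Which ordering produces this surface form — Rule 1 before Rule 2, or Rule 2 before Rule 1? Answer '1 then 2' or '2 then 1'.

Order 1 then 2:
  1 Stop Lenition: [gifubuvmi] → [gifuvuvmi]
  2 Medial Vowel Deletion: [gifuvuvmi] → [gifvvmi]
  result: [gifvvmi]
Order 2 then 1:
  2 Medial Vowel Deletion: [gifubuvmi] → [gifbvmi]
  1 Stop Lenition: no change — [gifbvmi]
  result: [gifbvmi]

1 then 2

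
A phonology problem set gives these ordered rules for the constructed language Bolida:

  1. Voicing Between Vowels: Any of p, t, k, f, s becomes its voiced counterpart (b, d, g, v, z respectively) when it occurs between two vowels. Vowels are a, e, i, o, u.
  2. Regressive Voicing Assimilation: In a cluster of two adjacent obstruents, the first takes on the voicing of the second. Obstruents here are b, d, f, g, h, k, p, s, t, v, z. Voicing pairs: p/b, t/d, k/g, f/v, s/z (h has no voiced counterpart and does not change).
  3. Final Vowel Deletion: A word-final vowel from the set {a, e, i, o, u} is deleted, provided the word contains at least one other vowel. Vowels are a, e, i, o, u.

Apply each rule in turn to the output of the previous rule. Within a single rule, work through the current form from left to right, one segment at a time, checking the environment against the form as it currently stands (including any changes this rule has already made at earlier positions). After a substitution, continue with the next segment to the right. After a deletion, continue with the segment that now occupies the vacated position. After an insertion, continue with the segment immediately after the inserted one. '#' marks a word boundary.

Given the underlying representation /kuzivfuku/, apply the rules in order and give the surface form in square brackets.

[kuziffug]

1 Voicing Between Vowels: [kuzivfuku] → [kuzivfugu]
2 Regressive Voicing Assimilation: [kuzivfugu] → [kuziffugu]
3 Final Vowel Deletion: [kuziffugu] → [kuziffug]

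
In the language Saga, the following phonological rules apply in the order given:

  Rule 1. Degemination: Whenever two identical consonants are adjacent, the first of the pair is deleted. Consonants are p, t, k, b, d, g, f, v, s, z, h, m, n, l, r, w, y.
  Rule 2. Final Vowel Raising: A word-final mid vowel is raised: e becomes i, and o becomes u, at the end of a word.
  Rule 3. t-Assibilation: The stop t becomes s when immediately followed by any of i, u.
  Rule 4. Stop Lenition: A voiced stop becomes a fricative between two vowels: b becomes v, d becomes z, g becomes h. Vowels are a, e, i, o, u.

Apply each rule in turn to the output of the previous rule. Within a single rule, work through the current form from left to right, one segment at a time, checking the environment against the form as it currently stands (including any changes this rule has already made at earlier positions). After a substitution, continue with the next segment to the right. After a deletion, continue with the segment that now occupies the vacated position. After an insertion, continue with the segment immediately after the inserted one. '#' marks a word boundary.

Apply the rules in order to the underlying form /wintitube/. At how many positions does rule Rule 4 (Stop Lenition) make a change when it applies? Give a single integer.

Rule 1 Degemination: no change — [wintitube]
Rule 2 Final Vowel Raising: [wintitube] → [wintitubi]
Rule 3 t-Assibilation: [wintitubi] → [winsisubi]
Rule 4 Stop Lenition: [winsisubi] → [winsisuvi]
Rule Rule 4 changed 1 position(s).

1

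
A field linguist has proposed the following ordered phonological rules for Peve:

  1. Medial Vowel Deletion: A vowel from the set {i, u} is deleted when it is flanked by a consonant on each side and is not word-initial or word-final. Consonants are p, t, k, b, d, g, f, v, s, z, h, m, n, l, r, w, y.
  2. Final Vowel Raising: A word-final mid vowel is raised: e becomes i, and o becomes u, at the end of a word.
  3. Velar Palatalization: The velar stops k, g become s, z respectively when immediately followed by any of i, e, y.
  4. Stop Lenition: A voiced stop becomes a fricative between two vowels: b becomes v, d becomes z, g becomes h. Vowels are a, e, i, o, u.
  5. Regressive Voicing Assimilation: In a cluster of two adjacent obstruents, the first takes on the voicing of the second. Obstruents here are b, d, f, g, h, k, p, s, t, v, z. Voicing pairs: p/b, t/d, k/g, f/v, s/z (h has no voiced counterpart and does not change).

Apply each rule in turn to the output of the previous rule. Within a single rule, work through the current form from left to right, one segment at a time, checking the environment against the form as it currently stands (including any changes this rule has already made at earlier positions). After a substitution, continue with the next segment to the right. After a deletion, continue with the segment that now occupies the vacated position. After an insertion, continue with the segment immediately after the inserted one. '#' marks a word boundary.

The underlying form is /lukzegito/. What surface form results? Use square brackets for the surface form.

[lgzektu]

1 Medial Vowel Deletion: [lukzegito] → [lkzegto]
2 Final Vowel Raising: [lkzegto] → [lkzegtu]
3 Velar Palatalization: no change — [lkzegtu]
4 Stop Lenition: no change — [lkzegtu]
5 Regressive Voicing Assimilation: [lkzegtu] → [lgzektu]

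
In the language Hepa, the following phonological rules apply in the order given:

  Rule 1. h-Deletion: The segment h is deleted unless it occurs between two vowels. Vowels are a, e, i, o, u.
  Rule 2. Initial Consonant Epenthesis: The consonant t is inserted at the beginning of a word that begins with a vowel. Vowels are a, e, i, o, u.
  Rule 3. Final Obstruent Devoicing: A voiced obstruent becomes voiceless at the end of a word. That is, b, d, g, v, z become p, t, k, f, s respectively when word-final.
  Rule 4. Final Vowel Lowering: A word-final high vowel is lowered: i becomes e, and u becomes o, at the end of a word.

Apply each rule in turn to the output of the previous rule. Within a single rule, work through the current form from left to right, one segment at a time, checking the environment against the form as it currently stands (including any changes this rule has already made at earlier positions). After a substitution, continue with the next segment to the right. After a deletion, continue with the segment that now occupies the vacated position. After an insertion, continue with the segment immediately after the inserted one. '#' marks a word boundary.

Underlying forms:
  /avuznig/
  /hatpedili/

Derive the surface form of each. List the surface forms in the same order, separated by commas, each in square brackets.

[tavuznik], [tatpedile]

/avuznig/:
  Rule 1 h-Deletion: no change — [avuznig]
  Rule 2 Initial Consonant Epenthesis: [avuznig] → [tavuznig]
  Rule 3 Final Obstruent Devoicing: [tavuznig] → [tavuznik]
  Rule 4 Final Vowel Lowering: no change — [tavuznik]
/hatpedili/:
  Rule 1 h-Deletion: [hatpedili] → [atpedili]
  Rule 2 Initial Consonant Epenthesis: [atpedili] → [tatpedili]
  Rule 3 Final Obstruent Devoicing: no change — [tatpedili]
  Rule 4 Final Vowel Lowering: [tatpedili] → [tatpedile]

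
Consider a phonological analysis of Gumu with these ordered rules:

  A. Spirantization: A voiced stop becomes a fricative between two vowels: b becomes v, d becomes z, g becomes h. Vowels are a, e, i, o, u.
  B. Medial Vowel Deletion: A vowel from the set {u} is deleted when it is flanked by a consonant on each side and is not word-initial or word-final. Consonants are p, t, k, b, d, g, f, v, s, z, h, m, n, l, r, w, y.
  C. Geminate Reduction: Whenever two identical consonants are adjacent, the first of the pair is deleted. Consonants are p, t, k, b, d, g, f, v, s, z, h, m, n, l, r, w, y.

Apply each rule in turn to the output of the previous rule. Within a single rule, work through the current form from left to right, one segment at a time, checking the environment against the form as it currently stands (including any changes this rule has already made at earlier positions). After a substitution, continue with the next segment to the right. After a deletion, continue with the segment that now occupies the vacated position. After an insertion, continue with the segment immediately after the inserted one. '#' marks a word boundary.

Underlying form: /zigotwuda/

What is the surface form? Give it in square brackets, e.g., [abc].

[zihotwza]

A Spirantization: [zigotwuda] → [zihotwuza]
B Medial Vowel Deletion: [zihotwuza] → [zihotwza]
C Geminate Reduction: no change — [zihotwza]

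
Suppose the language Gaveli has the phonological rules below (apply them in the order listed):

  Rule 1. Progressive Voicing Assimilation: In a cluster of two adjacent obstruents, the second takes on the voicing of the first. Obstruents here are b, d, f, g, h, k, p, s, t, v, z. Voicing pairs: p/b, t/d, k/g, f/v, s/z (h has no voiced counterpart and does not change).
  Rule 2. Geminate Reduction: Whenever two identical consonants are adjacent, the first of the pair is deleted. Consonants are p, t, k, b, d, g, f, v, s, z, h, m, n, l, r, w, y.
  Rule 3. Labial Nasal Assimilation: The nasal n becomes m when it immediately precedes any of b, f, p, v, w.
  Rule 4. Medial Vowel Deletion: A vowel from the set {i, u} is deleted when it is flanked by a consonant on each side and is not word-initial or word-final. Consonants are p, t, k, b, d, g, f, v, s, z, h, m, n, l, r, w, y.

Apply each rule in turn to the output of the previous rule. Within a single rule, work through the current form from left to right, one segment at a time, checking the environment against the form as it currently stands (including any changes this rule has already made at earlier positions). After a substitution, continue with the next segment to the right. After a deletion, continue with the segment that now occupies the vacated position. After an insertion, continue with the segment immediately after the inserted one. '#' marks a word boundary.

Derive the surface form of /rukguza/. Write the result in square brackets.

[rkza]

Rule 1 Progressive Voicing Assimilation: [rukguza] → [rukkuza]
Rule 2 Geminate Reduction: [rukkuza] → [rukuza]
Rule 3 Labial Nasal Assimilation: no change — [rukuza]
Rule 4 Medial Vowel Deletion: [rukuza] → [rkza]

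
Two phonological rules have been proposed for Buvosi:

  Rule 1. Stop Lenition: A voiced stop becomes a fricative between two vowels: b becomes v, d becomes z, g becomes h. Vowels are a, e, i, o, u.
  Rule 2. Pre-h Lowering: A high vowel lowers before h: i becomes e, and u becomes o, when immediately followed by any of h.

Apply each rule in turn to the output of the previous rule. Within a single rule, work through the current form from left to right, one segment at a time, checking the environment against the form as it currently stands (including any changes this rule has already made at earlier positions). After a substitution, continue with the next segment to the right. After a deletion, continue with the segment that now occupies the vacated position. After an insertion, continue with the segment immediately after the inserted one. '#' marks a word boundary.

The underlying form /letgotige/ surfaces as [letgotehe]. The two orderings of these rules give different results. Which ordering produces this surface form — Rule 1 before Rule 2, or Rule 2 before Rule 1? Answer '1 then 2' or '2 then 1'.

Order 1 then 2:
  1 Stop Lenition: [letgotige] → [letgotihe]
  2 Pre-h Lowering: [letgotihe] → [letgotehe]
  result: [letgotehe]
Order 2 then 1:
  2 Pre-h Lowering: no change — [letgotige]
  1 Stop Lenition: [letgotige] → [letgotihe]
  result: [letgotihe]

1 then 2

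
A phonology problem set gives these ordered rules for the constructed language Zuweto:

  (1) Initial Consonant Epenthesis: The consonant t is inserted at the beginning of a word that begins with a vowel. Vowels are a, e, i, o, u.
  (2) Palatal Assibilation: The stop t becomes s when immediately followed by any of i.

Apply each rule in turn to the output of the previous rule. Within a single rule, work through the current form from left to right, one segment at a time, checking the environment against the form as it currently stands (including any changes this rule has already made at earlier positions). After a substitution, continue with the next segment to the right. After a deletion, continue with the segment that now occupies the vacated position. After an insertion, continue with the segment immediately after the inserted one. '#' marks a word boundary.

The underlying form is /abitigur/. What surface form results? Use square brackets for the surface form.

[tabisigur]

(1) Initial Consonant Epenthesis: [abitigur] → [tabitigur]
(2) Palatal Assibilation: [tabitigur] → [tabisigur]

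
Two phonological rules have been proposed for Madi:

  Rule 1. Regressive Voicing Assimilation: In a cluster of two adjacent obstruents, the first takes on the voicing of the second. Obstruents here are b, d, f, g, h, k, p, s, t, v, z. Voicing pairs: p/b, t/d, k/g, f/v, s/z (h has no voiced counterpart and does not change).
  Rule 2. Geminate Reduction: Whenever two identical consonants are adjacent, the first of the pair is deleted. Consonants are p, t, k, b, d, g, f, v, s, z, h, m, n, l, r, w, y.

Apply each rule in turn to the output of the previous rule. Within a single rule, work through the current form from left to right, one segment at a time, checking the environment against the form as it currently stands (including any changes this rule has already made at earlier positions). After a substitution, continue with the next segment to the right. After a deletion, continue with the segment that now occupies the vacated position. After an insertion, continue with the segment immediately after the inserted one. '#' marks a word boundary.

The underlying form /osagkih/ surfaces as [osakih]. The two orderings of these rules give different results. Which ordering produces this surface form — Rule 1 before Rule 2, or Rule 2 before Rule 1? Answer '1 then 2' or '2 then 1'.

1 then 2

Order 1 then 2:
  1 Regressive Voicing Assimilation: [osagkih] → [osakkih]
  2 Geminate Reduction: [osakkih] → [osakih]
  result: [osakih]
Order 2 then 1:
  2 Geminate Reduction: no change — [osagkih]
  1 Regressive Voicing Assimilation: [osagkih] → [osakkih]
  result: [osakkih]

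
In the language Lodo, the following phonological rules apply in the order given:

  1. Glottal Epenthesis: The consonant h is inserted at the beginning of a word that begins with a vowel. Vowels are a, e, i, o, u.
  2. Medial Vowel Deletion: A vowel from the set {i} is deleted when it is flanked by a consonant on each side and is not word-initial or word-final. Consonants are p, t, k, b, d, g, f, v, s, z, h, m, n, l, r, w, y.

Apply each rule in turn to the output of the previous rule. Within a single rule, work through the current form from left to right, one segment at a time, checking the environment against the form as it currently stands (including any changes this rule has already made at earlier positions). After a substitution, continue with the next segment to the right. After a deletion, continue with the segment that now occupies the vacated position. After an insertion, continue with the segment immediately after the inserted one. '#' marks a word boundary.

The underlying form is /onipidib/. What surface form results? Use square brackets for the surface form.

1 Glottal Epenthesis: [onipidib] → [honipidib]
2 Medial Vowel Deletion: [honipidib] → [honpdb]

[honpdb]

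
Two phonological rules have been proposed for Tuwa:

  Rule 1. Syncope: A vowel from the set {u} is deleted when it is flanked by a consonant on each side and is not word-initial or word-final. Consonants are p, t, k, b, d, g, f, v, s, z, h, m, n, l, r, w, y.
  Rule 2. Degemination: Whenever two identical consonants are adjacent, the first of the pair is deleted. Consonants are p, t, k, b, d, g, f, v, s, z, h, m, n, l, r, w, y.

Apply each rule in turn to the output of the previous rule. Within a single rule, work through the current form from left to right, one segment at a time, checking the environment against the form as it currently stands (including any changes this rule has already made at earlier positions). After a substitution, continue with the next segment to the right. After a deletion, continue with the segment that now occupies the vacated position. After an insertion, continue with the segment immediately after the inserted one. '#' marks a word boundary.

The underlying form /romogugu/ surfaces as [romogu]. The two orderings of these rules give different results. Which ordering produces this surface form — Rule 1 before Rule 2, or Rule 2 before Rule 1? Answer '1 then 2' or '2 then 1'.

Order 1 then 2:
  1 Syncope: [romogugu] → [romoggu]
  2 Degemination: [romoggu] → [romogu]
  result: [romogu]
Order 2 then 1:
  2 Degemination: no change — [romogugu]
  1 Syncope: [romogugu] → [romoggu]
  result: [romoggu]

1 then 2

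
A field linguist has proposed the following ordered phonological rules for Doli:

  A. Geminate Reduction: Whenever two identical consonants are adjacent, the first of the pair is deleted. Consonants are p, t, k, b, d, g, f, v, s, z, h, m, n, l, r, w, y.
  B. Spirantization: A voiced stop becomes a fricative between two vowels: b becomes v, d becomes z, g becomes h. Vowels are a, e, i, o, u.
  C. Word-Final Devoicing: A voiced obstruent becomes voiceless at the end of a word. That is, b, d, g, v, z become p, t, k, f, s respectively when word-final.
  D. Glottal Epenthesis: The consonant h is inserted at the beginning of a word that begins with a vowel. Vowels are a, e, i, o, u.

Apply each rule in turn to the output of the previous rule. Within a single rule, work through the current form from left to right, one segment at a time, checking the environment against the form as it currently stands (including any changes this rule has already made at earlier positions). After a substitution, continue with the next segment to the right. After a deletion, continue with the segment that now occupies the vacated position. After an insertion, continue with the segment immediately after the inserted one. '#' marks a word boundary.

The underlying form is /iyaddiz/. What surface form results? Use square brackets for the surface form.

A Geminate Reduction: [iyaddiz] → [iyadiz]
B Spirantization: [iyadiz] → [iyaziz]
C Word-Final Devoicing: [iyaziz] → [iyazis]
D Glottal Epenthesis: [iyazis] → [hiyazis]

[hiyazis]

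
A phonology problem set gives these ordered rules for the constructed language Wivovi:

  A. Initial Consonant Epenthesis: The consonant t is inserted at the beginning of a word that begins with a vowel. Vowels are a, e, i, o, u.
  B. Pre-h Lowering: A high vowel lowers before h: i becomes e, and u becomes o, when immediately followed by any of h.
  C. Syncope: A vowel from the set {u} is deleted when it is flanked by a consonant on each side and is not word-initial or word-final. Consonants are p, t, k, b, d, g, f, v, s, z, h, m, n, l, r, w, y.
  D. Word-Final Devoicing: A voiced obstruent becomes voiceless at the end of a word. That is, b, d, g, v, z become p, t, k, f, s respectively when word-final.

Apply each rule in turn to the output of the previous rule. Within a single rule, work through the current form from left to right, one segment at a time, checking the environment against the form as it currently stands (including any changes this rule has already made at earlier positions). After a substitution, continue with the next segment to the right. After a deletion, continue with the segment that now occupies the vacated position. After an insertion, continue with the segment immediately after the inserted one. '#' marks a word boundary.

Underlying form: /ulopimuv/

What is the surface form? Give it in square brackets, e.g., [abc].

A Initial Consonant Epenthesis: [ulopimuv] → [tulopimuv]
B Pre-h Lowering: no change — [tulopimuv]
C Syncope: [tulopimuv] → [tlopimv]
D Word-Final Devoicing: [tlopimv] → [tlopimf]

[tlopimf]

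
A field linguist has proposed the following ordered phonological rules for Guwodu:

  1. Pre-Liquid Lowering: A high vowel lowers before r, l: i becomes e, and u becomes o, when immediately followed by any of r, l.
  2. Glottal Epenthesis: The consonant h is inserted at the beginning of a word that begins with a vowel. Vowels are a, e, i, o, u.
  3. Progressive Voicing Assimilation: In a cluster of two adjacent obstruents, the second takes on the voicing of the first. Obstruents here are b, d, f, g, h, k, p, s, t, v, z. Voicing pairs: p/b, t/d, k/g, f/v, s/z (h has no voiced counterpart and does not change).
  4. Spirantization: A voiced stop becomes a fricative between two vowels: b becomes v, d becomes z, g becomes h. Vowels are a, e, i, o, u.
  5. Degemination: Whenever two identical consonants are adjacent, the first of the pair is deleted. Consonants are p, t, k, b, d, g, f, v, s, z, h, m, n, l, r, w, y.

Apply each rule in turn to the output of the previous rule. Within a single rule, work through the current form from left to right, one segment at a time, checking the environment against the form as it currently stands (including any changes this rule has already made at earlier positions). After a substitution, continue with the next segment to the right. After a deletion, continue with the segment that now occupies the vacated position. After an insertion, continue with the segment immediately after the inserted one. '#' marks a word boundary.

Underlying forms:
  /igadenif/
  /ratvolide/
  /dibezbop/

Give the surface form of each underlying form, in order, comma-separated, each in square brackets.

/igadenif/:
  1 Pre-Liquid Lowering: no change — [igadenif]
  2 Glottal Epenthesis: [igadenif] → [higadenif]
  3 Progressive Voicing Assimilation: no change — [higadenif]
  4 Spirantization: [higadenif] → [hihazenif]
  5 Degemination: no change — [hihazenif]
/ratvolide/:
  1 Pre-Liquid Lowering: no change — [ratvolide]
  2 Glottal Epenthesis: no change — [ratvolide]
  3 Progressive Voicing Assimilation: [ratvolide] → [ratfolide]
  4 Spirantization: [ratfolide] → [ratfolize]
  5 Degemination: no change — [ratfolize]
/dibezbop/:
  1 Pre-Liquid Lowering: no change — [dibezbop]
  2 Glottal Epenthesis: no change — [dibezbop]
  3 Progressive Voicing Assimilation: no change — [dibezbop]
  4 Spirantization: [dibezbop] → [divezbop]
  5 Degemination: no change — [divezbop]

[hihazenif], [ratfolize], [divezbop]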